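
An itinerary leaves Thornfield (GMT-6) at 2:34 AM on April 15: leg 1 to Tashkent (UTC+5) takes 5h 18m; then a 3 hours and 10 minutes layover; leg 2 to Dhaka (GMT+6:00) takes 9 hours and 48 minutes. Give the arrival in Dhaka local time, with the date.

Convert departure to UTC: 2:34 AM + 6:00 = 8:34 AM UTC on Apr 15.
Add 5 hours and 18 minutes leg 1 → 1:52 PM UTC.
Add 3 hours 10 minutes layover in Tashkent → 5:02 PM UTC.
Add 9 hours and 48 minutes leg 2 → 2:50 AM UTC (Apr 16).
Dhaka is UTC+6:00, so local arrival = 2:50 AM + 6:00 = 8:50 AM on Apr 16.

8:50 AM on April 16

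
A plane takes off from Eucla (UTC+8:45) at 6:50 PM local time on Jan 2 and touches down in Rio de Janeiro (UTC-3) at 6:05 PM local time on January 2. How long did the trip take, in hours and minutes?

11 hours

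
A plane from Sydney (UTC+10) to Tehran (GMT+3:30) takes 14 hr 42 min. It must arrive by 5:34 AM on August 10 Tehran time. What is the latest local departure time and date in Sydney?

9:22 PM on August 9

Target arrival in UTC: 5:34 AM − 3:30 = 2:04 AM on Aug 10.
Subtract 14 hours 42 minutes → departure 11:22 AM UTC on Aug 9.
Sydney is UTC+10:00: 11:22 AM + 10:00 = 9:22 PM on Aug 9.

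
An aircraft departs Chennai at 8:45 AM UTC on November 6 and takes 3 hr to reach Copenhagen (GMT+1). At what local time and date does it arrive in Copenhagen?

12:45 PM on November 6

Departure is given in UTC: 8:45 AM on Nov 6.
Add 3 hours → 11:45 AM UTC.
Copenhagen is UTC+1:00: 11:45 AM + 1:00 = 12:45 PM on Nov 6.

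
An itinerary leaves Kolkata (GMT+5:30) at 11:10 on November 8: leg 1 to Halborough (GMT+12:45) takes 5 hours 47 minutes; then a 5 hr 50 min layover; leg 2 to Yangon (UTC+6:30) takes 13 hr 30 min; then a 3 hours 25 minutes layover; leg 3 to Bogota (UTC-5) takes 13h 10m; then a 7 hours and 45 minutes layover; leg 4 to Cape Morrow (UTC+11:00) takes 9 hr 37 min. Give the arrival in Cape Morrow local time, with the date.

03:44 on Nov 11

Convert departure to UTC: 11:10 − 5:30 = 05:40 UTC on Nov 8.
Add 5 hours and 47 minutes leg 1 → 11:27 UTC.
Add 5 hours 50 minutes layover in Halborough → 17:17 UTC.
Add 13 hours 30 minutes leg 2 → 06:47 UTC (Nov 9).
Add 3 hours 25 minutes layover in Yangon → 10:12 UTC.
Add 13 hours 10 minutes leg 3 → 23:22 UTC.
Add 7 hours and 45 minutes layover in Bogota → 07:07 UTC (Nov 10).
Add 9 hours and 37 minutes leg 4 → 16:44 UTC.
Cape Morrow is UTC+11:00, so local arrival = 16:44 + 11:00 = 03:44 on Nov 11.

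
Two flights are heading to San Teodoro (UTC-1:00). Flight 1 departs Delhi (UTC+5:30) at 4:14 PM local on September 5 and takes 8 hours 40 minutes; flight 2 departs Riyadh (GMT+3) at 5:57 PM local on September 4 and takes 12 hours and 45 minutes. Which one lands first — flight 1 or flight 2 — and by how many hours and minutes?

the second, by 15 hours 42 minutes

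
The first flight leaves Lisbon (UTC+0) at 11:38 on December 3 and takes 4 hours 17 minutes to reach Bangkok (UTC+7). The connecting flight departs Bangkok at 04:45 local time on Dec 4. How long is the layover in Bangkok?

5 hours 50 minutes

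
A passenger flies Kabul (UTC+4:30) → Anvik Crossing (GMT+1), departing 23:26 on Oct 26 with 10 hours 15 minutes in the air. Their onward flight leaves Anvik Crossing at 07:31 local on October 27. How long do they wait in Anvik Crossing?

Convert departure to UTC: 23:26 − 4:30 = 18:56 UTC on Oct 26.
Add 10 hours 15 minutes flight time → 05:11 UTC (Oct 27).
Anvik Crossing is UTC+1:00, so local arrival = 05:11 + 1:00 = 06:11 on Oct 27.
Layover = 07:31 − 06:11 = 1 hour 20 minutes.

1 hour 20 minutes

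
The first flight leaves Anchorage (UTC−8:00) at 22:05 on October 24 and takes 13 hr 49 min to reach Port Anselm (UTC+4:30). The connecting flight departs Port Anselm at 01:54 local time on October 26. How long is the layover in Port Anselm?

1 hour 30 minutes

Convert departure to UTC: 22:05 + 8:00 = 06:05 UTC on Oct 25.
Add 13 hours and 49 minutes flight time → 19:54 UTC.
Port Anselm is UTC+4:30, so local arrival = 19:54 + 4:30 = 00:24 on Oct 26.
Layover = 01:54 − 00:24 = 1 hour 30 minutes.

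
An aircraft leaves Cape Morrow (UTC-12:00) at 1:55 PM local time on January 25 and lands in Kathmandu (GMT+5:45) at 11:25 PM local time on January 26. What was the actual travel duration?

15 hours 45 minutes

Departure in UTC: 1:55 PM + 12:00 = 1:55 AM on Jan 26.
Arrival in UTC: 11:25 PM − 5:45 = 5:40 PM on Jan 26.
Elapsed = 5:40 PM − 1:55 AM = 15 hours 45 minutes.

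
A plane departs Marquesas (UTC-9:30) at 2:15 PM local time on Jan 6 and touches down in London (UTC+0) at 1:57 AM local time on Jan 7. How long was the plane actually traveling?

2 hours 12 minutes

Departure in UTC: 2:15 PM + 9:30 = 11:45 PM on Jan 6.
Arrival is already UTC: 1:57 AM on Jan 7.
Elapsed = 1:57 AM − 11:45 PM (+1 day) = 2 hours 12 minutes.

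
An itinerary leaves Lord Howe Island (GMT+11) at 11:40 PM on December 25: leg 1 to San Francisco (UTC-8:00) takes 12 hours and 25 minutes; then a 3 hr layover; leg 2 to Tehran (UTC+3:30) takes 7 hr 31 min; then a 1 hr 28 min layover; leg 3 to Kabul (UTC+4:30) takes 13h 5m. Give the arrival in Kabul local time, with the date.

Convert departure to UTC: 11:40 PM − 11:00 = 12:40 PM UTC on Dec 25.
Add 12 hours and 25 minutes leg 1 → 1:05 AM UTC (Dec 26).
Add 3 hours layover in San Francisco → 4:05 AM UTC.
Add 7 hours and 31 minutes leg 2 → 11:36 AM UTC.
Add 1 hour 28 minutes layover in Tehran → 1:04 PM UTC.
Add 13 hours and 5 minutes leg 3 → 2:09 AM UTC (Dec 27).
Kabul is UTC+4:30, so local arrival = 2:09 AM + 4:30 = 6:39 AM on Dec 27.

6:39 AM on December 27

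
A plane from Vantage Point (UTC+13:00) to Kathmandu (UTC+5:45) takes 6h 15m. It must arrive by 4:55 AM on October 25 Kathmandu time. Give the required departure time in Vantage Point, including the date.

Target arrival in UTC: 4:55 AM − 5:45 = 11:10 PM on Oct 24.
Subtract 6 hours 15 minutes → departure 4:55 PM UTC on Oct 24.
Vantage Point is UTC+13:00: 4:55 PM + 13:00 = 5:55 AM on Oct 25.

5:55 AM on October 25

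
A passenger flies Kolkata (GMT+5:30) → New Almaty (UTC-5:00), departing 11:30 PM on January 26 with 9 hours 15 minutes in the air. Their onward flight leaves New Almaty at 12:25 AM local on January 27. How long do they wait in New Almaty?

2 hours 10 minutes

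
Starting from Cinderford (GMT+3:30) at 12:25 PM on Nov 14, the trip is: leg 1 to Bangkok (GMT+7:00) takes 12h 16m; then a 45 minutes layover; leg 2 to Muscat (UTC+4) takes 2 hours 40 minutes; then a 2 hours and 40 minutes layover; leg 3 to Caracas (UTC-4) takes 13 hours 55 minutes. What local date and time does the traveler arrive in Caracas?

1:11 PM on Nov 15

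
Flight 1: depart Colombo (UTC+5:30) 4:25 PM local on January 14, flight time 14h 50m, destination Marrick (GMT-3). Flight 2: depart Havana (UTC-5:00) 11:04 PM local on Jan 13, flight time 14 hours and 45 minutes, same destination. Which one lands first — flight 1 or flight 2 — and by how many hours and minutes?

the second, by 6 hours 56 minutes

Flight 1 in UTC: 4:25 PM − 5:30 = 10:55 AM on Jan 14.
+14 hours 50 minutes → arrive 1:45 AM UTC on Jan 15.
Flight 2 in UTC: 11:04 PM + 5:00 = 4:04 AM on Jan 14.
+14 hours 45 minutes → arrive 6:49 PM UTC on Jan 14.
Flight 2 lands earlier by 6 hours 56 minutes.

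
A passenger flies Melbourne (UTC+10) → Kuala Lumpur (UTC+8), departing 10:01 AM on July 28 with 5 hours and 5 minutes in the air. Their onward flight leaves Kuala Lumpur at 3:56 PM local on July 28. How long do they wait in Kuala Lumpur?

Convert departure to UTC: 10:01 AM − 10:00 = 12:01 AM UTC on Jul 28.
Add 5 hours 5 minutes flight time → 5:06 AM UTC.
Kuala Lumpur is UTC+8:00, so local arrival = 5:06 AM + 8:00 = 1:06 PM on Jul 28.
Layover = 3:56 PM − 1:06 PM = 2 hours 50 minutes.

2 hours 50 minutes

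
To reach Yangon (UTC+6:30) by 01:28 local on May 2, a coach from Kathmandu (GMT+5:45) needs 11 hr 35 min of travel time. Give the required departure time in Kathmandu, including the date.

Target arrival in UTC: 01:28 − 6:30 = 18:58 on May 1.
Subtract 11 hours and 35 minutes → departure 07:23 UTC on May 1.
Kathmandu is UTC+5:45: 07:23 + 5:45 = 13:08 on May 1.

13:08 on May 1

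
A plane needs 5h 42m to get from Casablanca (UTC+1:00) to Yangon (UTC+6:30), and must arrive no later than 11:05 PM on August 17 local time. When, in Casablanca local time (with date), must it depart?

Target arrival in UTC: 11:05 PM − 6:30 = 4:35 PM on Aug 17.
Subtract 5 hours and 42 minutes → departure 10:53 AM UTC on Aug 17.
Casablanca is UTC+1:00: 10:53 AM + 1:00 = 11:53 AM on Aug 17.

11:53 AM on August 17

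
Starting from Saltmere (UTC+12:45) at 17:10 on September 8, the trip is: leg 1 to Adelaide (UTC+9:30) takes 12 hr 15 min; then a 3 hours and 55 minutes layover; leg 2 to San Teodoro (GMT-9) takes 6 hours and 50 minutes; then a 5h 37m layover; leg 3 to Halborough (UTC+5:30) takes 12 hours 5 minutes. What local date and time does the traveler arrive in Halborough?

02:37 on September 10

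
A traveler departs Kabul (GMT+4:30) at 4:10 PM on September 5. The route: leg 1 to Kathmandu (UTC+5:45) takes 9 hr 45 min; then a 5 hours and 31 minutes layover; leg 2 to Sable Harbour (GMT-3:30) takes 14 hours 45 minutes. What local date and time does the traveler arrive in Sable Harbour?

2:11 PM on Sep 6

Convert departure to UTC: 4:10 PM − 4:30 = 11:40 AM UTC on Sep 5.
Add 9 hours 45 minutes leg 1 → 9:25 PM UTC.
Add 5 hours and 31 minutes layover in Kathmandu → 2:56 AM UTC (Sep 6).
Add 14 hours and 45 minutes leg 2 → 5:41 PM UTC.
Sable Harbour is UTC−3:30, so local arrival = 5:41 PM − 3:30 = 2:11 PM on Sep 6.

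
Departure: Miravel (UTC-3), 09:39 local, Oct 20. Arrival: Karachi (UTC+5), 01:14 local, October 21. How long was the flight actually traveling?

Karachi is 8:00 ahead of Miravel.
Clock-face elapsed time (ignoring zones) is 15 hours 35 minutes.
Actual elapsed = 15 hours 35 minutes − 8:00 = 7 hours 35 minutes.

7 hours 35 minutes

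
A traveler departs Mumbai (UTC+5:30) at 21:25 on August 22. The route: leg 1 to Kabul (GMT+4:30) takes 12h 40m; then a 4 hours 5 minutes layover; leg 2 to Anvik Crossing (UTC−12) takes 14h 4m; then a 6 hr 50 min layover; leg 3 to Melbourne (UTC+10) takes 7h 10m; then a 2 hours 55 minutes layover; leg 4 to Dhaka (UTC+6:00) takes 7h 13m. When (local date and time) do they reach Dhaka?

Convert departure to UTC: 21:25 − 5:30 = 15:55 UTC on Aug 22.
Add 12 hours 40 minutes leg 1 → 04:35 UTC (Aug 23).
Add 4 hours 5 minutes layover in Kabul → 08:40 UTC.
Add 14 hours 4 minutes leg 2 → 22:44 UTC.
Add 6 hours 50 minutes layover in Anvik Crossing → 05:34 UTC (Aug 24).
Add 7 hours and 10 minutes leg 3 → 12:44 UTC.
Add 2 hours and 55 minutes layover in Melbourne → 15:39 UTC.
Add 7 hours and 13 minutes leg 4 → 22:52 UTC.
Dhaka is UTC+6:00, so local arrival = 22:52 + 6:00 = 04:52 on Aug 25.

04:52 on Aug 25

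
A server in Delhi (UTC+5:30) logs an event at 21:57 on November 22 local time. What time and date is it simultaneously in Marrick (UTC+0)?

Marrick is 5:30 behind Delhi.
Shift by the zone difference: 21:57 − 5:30 = 16:27 on Nov 22 in Marrick.

16:27 on November 22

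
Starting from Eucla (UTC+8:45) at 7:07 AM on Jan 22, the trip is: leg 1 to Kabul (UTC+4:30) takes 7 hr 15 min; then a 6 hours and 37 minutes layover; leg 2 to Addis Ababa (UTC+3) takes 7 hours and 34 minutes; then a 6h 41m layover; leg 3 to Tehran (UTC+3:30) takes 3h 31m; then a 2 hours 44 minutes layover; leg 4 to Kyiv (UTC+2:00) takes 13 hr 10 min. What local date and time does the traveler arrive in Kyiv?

Convert departure to UTC: 7:07 AM − 8:45 = 10:22 PM UTC on Jan 21.
Add 7 hours and 15 minutes leg 1 → 5:37 AM UTC (Jan 22).
Add 6 hours and 37 minutes layover in Kabul → 12:14 PM UTC.
Add 7 hours and 34 minutes leg 2 → 7:48 PM UTC.
Add 6 hours 41 minutes layover in Addis Ababa → 2:29 AM UTC (Jan 23).
Add 3 hours 31 minutes leg 3 → 6:00 AM UTC.
Add 2 hours 44 minutes layover in Tehran → 8:44 AM UTC.
Add 13 hours 10 minutes leg 4 → 9:54 PM UTC.
Kyiv is UTC+2:00, so local arrival = 9:54 PM + 2:00 = 11:54 PM on Jan 23.

11:54 PM on January 23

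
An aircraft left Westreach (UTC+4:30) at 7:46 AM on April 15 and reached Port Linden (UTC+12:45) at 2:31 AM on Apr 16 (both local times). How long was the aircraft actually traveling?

10 hours 30 minutes

Departure in UTC: 7:46 AM − 4:30 = 3:16 AM on Apr 15.
Arrival in UTC: 2:31 AM − 12:45 = 1:46 PM on Apr 15.
Elapsed = 1:46 PM − 3:16 AM = 10 hours 30 minutes.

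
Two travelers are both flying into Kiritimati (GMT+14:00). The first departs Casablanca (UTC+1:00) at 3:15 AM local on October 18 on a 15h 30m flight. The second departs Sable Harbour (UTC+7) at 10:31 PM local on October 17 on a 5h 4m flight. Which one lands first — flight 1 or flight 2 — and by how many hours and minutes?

Flight 1 in UTC: 3:15 AM − 1:00 = 2:15 AM on Oct 18.
+15 hours and 30 minutes → arrive 5:45 PM UTC on Oct 18.
Flight 2 in UTC: 10:31 PM − 7:00 = 3:31 PM on Oct 17.
+5 hours 4 minutes → arrive 8:35 PM UTC on Oct 17.
Flight 2 lands earlier by 21 hours 10 minutes.

the second, by 21 hours 10 minutes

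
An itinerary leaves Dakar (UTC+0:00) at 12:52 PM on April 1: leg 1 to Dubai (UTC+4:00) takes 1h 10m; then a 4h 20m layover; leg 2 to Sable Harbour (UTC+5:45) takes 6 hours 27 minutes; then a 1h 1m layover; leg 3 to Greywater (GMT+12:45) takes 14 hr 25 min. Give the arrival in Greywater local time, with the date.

5:00 AM on April 3

Dakar is at UTC+0, so departure is already 12:52 PM UTC on Apr 1.
Add 1 hour and 10 minutes leg 1 → 2:02 PM UTC.
Add 4 hours 20 minutes layover in Dubai → 6:22 PM UTC.
Add 6 hours 27 minutes leg 2 → 12:49 AM UTC (Apr 2).
Add 1 hour and 1 minute layover in Sable Harbour → 1:50 AM UTC.
Add 14 hours 25 minutes leg 3 → 4:15 PM UTC.
Greywater is UTC+12:45, so local arrival = 4:15 PM + 12:45 = 5:00 AM on Apr 3.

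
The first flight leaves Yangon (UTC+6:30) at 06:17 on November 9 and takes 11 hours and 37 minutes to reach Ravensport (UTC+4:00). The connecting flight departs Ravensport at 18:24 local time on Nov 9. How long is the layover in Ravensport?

Convert departure to UTC: 06:17 − 6:30 = 23:47 UTC on Nov 8.
Add 11 hours and 37 minutes flight time → 11:24 UTC (Nov 9).
Ravensport is UTC+4:00, so local arrival = 11:24 + 4:00 = 15:24 on Nov 9.
Layover = 18:24 − 15:24 = 3 hours.

3 hours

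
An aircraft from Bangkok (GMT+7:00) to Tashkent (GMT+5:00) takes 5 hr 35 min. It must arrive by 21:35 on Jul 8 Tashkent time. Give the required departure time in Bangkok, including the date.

Target arrival in UTC: 21:35 − 5:00 = 16:35 on Jul 8.
Subtract 5 hours and 35 minutes → departure 11:00 UTC on Jul 8.
Bangkok is UTC+7:00: 11:00 + 7:00 = 18:00 on Jul 8.

18:00 on Jul 8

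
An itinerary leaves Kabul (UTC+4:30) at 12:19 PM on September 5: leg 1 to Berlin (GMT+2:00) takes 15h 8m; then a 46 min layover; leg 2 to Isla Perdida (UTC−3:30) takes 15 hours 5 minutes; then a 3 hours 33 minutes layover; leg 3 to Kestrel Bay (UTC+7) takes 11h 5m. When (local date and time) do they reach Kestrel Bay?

12:26 PM on September 7

Convert departure to UTC: 12:19 PM − 4:30 = 7:49 AM UTC on Sep 5.
Add 15 hours 8 minutes leg 1 → 10:57 PM UTC.
Add 46 minutes layover in Berlin → 11:43 PM UTC.
Add 15 hours 5 minutes leg 2 → 2:48 PM UTC (Sep 6).
Add 3 hours 33 minutes layover in Isla Perdida → 6:21 PM UTC.
Add 11 hours and 5 minutes leg 3 → 5:26 AM UTC (Sep 7).
Kestrel Bay is UTC+7:00, so local arrival = 5:26 AM + 7:00 = 12:26 PM on Sep 7.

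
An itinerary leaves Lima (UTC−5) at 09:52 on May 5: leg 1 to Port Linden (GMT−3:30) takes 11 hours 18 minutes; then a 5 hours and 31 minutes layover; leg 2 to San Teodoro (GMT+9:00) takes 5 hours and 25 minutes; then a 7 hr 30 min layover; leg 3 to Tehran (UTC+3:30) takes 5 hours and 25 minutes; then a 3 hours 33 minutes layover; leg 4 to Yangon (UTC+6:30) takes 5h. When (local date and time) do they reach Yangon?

Convert departure to UTC: 09:52 + 5:00 = 14:52 UTC on May 5.
Add 11 hours and 18 minutes leg 1 → 02:10 UTC (May 6).
Add 5 hours and 31 minutes layover in Port Linden → 07:41 UTC.
Add 5 hours and 25 minutes leg 2 → 13:06 UTC.
Add 7 hours and 30 minutes layover in San Teodoro → 20:36 UTC.
Add 5 hours 25 minutes leg 3 → 02:01 UTC (May 7).
Add 3 hours and 33 minutes layover in Tehran → 05:34 UTC.
Add 5 hours leg 4 → 10:34 UTC.
Yangon is UTC+6:30, so local arrival = 10:34 + 6:30 = 17:04 on May 7.

17:04 on May 7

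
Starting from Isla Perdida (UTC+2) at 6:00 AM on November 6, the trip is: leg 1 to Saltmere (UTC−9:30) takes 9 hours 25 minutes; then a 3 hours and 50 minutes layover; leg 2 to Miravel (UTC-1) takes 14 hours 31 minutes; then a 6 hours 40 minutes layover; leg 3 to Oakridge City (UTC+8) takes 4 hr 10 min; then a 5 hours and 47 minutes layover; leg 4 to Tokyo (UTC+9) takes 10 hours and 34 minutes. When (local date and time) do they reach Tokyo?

7:57 PM on November 8

Convert departure to UTC: 6:00 AM − 2:00 = 4:00 AM UTC on Nov 6.
Add 9 hours and 25 minutes leg 1 → 1:25 PM UTC.
Add 3 hours 50 minutes layover in Saltmere → 5:15 PM UTC.
Add 14 hours 31 minutes leg 2 → 7:46 AM UTC (Nov 7).
Add 6 hours and 40 minutes layover in Miravel → 2:26 PM UTC.
Add 4 hours and 10 minutes leg 3 → 6:36 PM UTC.
Add 5 hours and 47 minutes layover in Oakridge City → 12:23 AM UTC (Nov 8).
Add 10 hours 34 minutes leg 4 → 10:57 AM UTC.
Tokyo is UTC+9:00, so local arrival = 10:57 AM + 9:00 = 7:57 PM on Nov 8.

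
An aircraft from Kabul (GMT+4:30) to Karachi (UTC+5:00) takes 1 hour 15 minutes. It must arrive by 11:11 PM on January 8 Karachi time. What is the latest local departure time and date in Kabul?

9:26 PM on January 8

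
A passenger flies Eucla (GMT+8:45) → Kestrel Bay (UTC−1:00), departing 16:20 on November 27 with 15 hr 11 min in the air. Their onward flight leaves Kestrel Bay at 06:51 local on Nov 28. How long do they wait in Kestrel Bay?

Convert departure to UTC: 16:20 − 8:45 = 07:35 UTC on Nov 27.
Add 15 hours 11 minutes flight time → 22:46 UTC.
Kestrel Bay is UTC−1:00, so local arrival = 22:46 − 1:00 = 21:46 on Nov 27.
Layover = 06:51 − 21:46 (+1 day) = 9 hours 5 minutes.

9 hours 5 minutes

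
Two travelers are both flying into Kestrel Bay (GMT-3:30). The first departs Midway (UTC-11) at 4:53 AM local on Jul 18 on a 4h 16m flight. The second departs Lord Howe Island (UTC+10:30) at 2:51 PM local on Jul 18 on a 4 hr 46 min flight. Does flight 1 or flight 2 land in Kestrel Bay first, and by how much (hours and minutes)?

Flight 1 in UTC: 4:53 AM + 11:00 = 3:53 PM on Jul 18.
+4 hours and 16 minutes → arrive 8:09 PM UTC on Jul 18.
Flight 2 in UTC: 2:51 PM − 10:30 = 4:21 AM on Jul 18.
+4 hours 46 minutes → arrive 9:07 AM UTC on Jul 18.
Flight 2 lands earlier by 11 hours 2 minutes.

the second, by 11 hours 2 minutes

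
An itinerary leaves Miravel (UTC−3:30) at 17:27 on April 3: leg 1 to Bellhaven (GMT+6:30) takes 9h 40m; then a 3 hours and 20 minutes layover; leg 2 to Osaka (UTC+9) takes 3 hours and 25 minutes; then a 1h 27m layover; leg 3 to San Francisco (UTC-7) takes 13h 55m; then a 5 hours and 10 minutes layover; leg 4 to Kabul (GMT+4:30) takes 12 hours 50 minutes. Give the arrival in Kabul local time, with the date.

03:14 on April 6

Convert departure to UTC: 17:27 + 3:30 = 20:57 UTC on Apr 3.
Add 9 hours and 40 minutes leg 1 → 06:37 UTC (Apr 4).
Add 3 hours 20 minutes layover in Bellhaven → 09:57 UTC.
Add 3 hours and 25 minutes leg 2 → 13:22 UTC.
Add 1 hour 27 minutes layover in Osaka → 14:49 UTC.
Add 13 hours and 55 minutes leg 3 → 04:44 UTC (Apr 5).
Add 5 hours and 10 minutes layover in San Francisco → 09:54 UTC.
Add 12 hours and 50 minutes leg 4 → 22:44 UTC.
Kabul is UTC+4:30, so local arrival = 22:44 + 4:30 = 03:14 on Apr 6.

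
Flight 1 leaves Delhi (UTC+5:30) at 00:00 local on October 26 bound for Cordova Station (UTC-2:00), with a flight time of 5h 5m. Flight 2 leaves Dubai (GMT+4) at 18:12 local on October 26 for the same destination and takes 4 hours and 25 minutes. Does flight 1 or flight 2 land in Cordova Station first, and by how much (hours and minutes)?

the first, by 19 hours 2 minutes

Flight 1 in UTC: 00:00 − 5:30 = 18:30 on Oct 25.
+5 hours and 5 minutes → arrive 23:35 UTC on Oct 25.
Flight 2 in UTC: 18:12 − 4:00 = 14:12 on Oct 26.
+4 hours and 25 minutes → arrive 18:37 UTC on Oct 26.
Flight 1 lands earlier by 19 hours 2 minutes.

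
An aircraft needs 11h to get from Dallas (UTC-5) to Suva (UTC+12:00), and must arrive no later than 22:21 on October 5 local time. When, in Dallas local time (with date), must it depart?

18:21 on Oct 4

Target arrival in UTC: 22:21 − 12:00 = 10:21 on Oct 5.
Subtract 11 hours → departure 23:21 UTC on Oct 4.
Dallas is UTC−5:00: 23:21 − 5:00 = 18:21 on Oct 4.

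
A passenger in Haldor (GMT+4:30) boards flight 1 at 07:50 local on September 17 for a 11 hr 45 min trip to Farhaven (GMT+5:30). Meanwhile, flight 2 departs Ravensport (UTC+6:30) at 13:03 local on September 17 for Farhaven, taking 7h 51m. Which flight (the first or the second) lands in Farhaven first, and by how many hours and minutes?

the second, by 41 minutes

Flight 1 in UTC: 07:50 − 4:30 = 03:20 on Sep 17.
+11 hours and 45 minutes → arrive 15:05 UTC on Sep 17.
Flight 2 in UTC: 13:03 − 6:30 = 06:33 on Sep 17.
+7 hours and 51 minutes → arrive 14:24 UTC on Sep 17.
Flight 2 lands earlier by 41 minutes.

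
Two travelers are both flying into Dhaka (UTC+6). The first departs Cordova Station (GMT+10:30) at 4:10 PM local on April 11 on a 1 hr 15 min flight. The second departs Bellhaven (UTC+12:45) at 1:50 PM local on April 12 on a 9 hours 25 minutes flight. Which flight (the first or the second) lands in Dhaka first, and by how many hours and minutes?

Flight 1 in UTC: 4:10 PM − 10:30 = 5:40 AM on Apr 11.
+1 hour and 15 minutes → arrive 6:55 AM UTC on Apr 11.
Flight 2 in UTC: 1:50 PM − 12:45 = 1:05 AM on Apr 12.
+9 hours 25 minutes → arrive 10:30 AM UTC on Apr 12.
Flight 1 lands earlier by 27 hours 35 minutes.

the first, by 27 hours 35 minutes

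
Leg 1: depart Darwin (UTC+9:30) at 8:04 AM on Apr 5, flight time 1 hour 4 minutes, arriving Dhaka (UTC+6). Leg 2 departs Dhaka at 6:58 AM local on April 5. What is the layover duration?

1 hour 20 minutes

Convert departure to UTC: 8:04 AM − 9:30 = 10:34 PM UTC on Apr 4.
Add 1 hour and 4 minutes flight time → 11:38 PM UTC.
Dhaka is UTC+6:00, so local arrival = 11:38 PM + 6:00 = 5:38 AM on Apr 5.
Layover = 6:58 AM − 5:38 AM = 1 hour 20 minutes.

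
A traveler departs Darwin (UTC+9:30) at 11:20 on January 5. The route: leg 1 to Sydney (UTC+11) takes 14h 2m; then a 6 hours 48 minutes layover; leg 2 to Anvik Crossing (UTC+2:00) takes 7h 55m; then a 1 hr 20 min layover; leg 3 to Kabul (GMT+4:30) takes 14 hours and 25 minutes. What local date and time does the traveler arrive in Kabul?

Convert departure to UTC: 11:20 − 9:30 = 01:50 UTC on Jan 5.
Add 14 hours and 2 minutes leg 1 → 15:52 UTC.
Add 6 hours and 48 minutes layover in Sydney → 22:40 UTC.
Add 7 hours 55 minutes leg 2 → 06:35 UTC (Jan 6).
Add 1 hour and 20 minutes layover in Anvik Crossing → 07:55 UTC.
Add 14 hours 25 minutes leg 3 → 22:20 UTC.
Kabul is UTC+4:30, so local arrival = 22:20 + 4:30 = 02:50 on Jan 7.

02:50 on Jan 7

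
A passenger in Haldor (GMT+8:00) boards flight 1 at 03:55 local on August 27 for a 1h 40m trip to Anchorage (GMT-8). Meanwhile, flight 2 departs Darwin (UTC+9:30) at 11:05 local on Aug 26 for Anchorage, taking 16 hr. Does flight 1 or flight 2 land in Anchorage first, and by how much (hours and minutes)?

the second, by 4 hours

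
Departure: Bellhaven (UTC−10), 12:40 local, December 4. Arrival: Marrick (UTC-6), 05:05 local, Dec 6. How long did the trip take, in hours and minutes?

36 hours 25 minutes

Marrick is 4:00 ahead of Bellhaven.
Clock-face elapsed time (ignoring zones) is 40 hours 25 minutes.
Actual elapsed = 40 hours 25 minutes − 4:00 = 36 hours 25 minutes.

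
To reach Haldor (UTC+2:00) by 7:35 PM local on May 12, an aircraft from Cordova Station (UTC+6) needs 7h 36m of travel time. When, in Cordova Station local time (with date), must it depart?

3:59 PM on May 12

Target arrival in UTC: 7:35 PM − 2:00 = 5:35 PM on May 12.
Subtract 7 hours and 36 minutes → departure 9:59 AM UTC on May 12.
Cordova Station is UTC+6:00: 9:59 AM + 6:00 = 3:59 PM on May 12.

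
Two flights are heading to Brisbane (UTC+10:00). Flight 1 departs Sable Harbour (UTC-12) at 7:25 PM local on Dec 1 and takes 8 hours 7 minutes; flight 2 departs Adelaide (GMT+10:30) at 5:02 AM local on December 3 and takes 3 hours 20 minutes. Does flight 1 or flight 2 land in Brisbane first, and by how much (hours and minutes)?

the first, by 6 hours 20 minutes

Flight 1 in UTC: 7:25 PM + 12:00 = 7:25 AM on Dec 2.
+8 hours 7 minutes → arrive 3:32 PM UTC on Dec 2.
Flight 2 in UTC: 5:02 AM − 10:30 = 6:32 PM on Dec 2.
+3 hours and 20 minutes → arrive 9:52 PM UTC on Dec 2.
Flight 1 lands earlier by 6 hours 20 minutes.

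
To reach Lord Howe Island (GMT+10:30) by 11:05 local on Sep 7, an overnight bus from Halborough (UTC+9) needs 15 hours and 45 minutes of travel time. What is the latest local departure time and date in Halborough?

Target arrival in UTC: 11:05 − 10:30 = 00:35 on Sep 7.
Subtract 15 hours and 45 minutes → departure 08:50 UTC on Sep 6.
Halborough is UTC+9:00: 08:50 + 9:00 = 17:50 on Sep 6.

17:50 on September 6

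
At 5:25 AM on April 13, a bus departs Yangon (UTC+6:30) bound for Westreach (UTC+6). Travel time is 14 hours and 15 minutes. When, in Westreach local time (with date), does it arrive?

Convert departure to UTC: 5:25 AM − 6:30 = 10:55 PM UTC on Apr 12.
Add 14 hours and 15 minutes travel time → 1:10 PM UTC (Apr 13).
Westreach is UTC+6:00, so local arrival = 1:10 PM + 6:00 = 7:10 PM on Apr 13.

7:10 PM on Apr 13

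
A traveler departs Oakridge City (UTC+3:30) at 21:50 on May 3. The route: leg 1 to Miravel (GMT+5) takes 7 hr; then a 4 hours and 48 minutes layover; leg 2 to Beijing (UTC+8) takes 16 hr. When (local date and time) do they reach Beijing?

06:08 on May 5

Convert departure to UTC: 21:50 − 3:30 = 18:20 UTC on May 3.
Add 7 hours leg 1 → 01:20 UTC (May 4).
Add 4 hours 48 minutes layover in Miravel → 06:08 UTC.
Add 16 hours leg 2 → 22:08 UTC.
Beijing is UTC+8:00, so local arrival = 22:08 + 8:00 = 06:08 on May 5.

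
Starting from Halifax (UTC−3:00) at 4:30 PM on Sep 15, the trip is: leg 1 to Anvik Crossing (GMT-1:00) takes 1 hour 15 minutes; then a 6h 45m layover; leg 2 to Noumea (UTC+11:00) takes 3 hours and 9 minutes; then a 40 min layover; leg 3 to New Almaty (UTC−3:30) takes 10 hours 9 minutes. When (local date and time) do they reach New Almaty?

1:58 PM on September 16

Convert departure to UTC: 4:30 PM + 3:00 = 7:30 PM UTC on Sep 15.
Add 1 hour and 15 minutes leg 1 → 8:45 PM UTC.
Add 6 hours 45 minutes layover in Anvik Crossing → 3:30 AM UTC (Sep 16).
Add 3 hours 9 minutes leg 2 → 6:39 AM UTC.
Add 40 minutes layover in Noumea → 7:19 AM UTC.
Add 10 hours 9 minutes leg 3 → 5:28 PM UTC.
New Almaty is UTC−3:30, so local arrival = 5:28 PM − 3:30 = 1:58 PM on Sep 16.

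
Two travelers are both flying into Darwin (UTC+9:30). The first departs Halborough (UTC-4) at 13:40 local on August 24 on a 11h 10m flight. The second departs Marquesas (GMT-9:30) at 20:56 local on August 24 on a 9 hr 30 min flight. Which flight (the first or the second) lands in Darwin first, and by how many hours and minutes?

the first, by 11 hours 6 minutes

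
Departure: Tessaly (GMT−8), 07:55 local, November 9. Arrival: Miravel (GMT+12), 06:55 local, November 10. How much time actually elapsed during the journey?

Departure in UTC: 07:55 + 8:00 = 15:55 on Nov 9.
Arrival in UTC: 06:55 − 12:00 = 18:55 on Nov 9.
Elapsed = 18:55 − 15:55 = 3 hours.

3 hours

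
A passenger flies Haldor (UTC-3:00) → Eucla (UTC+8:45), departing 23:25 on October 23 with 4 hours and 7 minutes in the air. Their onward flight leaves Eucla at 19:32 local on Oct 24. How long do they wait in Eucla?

Convert departure to UTC: 23:25 + 3:00 = 02:25 UTC on Oct 24.
Add 4 hours and 7 minutes flight time → 06:32 UTC.
Eucla is UTC+8:45, so local arrival = 06:32 + 8:45 = 15:17 on Oct 24.
Layover = 19:32 − 15:17 = 4 hours 15 minutes.

4 hours 15 minutes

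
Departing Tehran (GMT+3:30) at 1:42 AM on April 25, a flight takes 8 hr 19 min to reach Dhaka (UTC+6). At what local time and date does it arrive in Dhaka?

12:31 PM on April 25

Dhaka is 2:30 ahead of Tehran.
After 8 hours and 19 minutes it is 10:01 AM in Tehran.
Shift by the zone difference: 10:01 AM + 2:30 = 12:31 PM on Apr 25 in Dhaka.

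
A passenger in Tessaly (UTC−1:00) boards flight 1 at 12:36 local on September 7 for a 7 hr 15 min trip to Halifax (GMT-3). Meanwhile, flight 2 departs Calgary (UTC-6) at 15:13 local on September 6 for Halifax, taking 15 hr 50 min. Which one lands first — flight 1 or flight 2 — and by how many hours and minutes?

the second, by 7 hours 48 minutes

Flight 1 in UTC: 12:36 + 1:00 = 13:36 on Sep 7.
+7 hours 15 minutes → arrive 20:51 UTC on Sep 7.
Flight 2 in UTC: 15:13 + 6:00 = 21:13 on Sep 6.
+15 hours and 50 minutes → arrive 13:03 UTC on Sep 7.
Flight 2 lands earlier by 7 hours 48 minutes.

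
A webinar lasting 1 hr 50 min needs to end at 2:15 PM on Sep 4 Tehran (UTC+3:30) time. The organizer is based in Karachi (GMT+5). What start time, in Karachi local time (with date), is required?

Target end time in UTC: 2:15 PM − 3:30 = 10:45 AM on Sep 4.
Subtract 1 hour 50 minutes → start 8:55 AM UTC on Sep 4.
Karachi is UTC+5:00: 8:55 AM + 5:00 = 1:55 PM on Sep 4.

1:55 PM on September 4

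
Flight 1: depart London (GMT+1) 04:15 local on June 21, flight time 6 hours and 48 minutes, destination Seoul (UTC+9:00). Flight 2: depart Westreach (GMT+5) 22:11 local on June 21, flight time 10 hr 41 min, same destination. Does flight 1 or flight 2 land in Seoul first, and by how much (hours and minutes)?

Flight 1 in UTC: 04:15 − 1:00 = 03:15 on Jun 21.
+6 hours and 48 minutes → arrive 10:03 UTC on Jun 21.
Flight 2 in UTC: 22:11 − 5:00 = 17:11 on Jun 21.
+10 hours 41 minutes → arrive 03:52 UTC on Jun 22.
Flight 1 lands earlier by 17 hours 49 minutes.

the first, by 17 hours 49 minutes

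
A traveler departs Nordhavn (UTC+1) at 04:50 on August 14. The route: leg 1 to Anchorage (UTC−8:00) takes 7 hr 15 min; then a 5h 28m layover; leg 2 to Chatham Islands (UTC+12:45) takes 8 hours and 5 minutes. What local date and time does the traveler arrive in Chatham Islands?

13:23 on Aug 15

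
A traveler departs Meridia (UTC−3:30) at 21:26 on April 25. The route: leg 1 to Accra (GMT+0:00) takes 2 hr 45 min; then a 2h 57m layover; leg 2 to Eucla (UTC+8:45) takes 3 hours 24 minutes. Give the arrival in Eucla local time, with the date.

18:47 on Apr 26

Convert departure to UTC: 21:26 + 3:30 = 00:56 UTC on Apr 26.
Add 2 hours and 45 minutes leg 1 → 03:41 UTC.
Add 2 hours 57 minutes layover in Accra → 06:38 UTC.
Add 3 hours 24 minutes leg 2 → 10:02 UTC.
Eucla is UTC+8:45, so local arrival = 10:02 + 8:45 = 18:47 on Apr 26.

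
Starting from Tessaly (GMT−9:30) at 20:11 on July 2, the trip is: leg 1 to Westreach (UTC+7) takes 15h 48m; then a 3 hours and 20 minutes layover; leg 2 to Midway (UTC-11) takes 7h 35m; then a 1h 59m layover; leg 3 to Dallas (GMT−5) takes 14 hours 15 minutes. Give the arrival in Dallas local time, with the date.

19:38 on July 4

Convert departure to UTC: 20:11 + 9:30 = 05:41 UTC on Jul 3.
Add 15 hours 48 minutes leg 1 → 21:29 UTC.
Add 3 hours and 20 minutes layover in Westreach → 00:49 UTC (Jul 4).
Add 7 hours 35 minutes leg 2 → 08:24 UTC.
Add 1 hour 59 minutes layover in Midway → 10:23 UTC.
Add 14 hours 15 minutes leg 3 → 00:38 UTC (Jul 5).
Dallas is UTC−5:00, so local arrival = 00:38 − 5:00 = 19:38 on Jul 4.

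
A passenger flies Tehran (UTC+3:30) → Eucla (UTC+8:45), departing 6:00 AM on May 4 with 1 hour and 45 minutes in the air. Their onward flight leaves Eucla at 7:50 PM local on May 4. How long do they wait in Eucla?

Convert departure to UTC: 6:00 AM − 3:30 = 2:30 AM UTC on May 4.
Add 1 hour and 45 minutes flight time → 4:15 AM UTC.
Eucla is UTC+8:45, so local arrival = 4:15 AM + 8:45 = 1:00 PM on May 4.
Layover = 7:50 PM − 1:00 PM = 6 hours 50 minutes.

6 hours 50 minutes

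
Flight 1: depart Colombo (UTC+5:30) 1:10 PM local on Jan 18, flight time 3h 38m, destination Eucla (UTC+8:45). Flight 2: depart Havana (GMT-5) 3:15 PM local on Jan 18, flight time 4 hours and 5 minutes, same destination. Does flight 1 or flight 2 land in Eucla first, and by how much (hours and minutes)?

Flight 1 in UTC: 1:10 PM − 5:30 = 7:40 AM on Jan 18.
+3 hours 38 minutes → arrive 11:18 AM UTC on Jan 18.
Flight 2 in UTC: 3:15 PM + 5:00 = 8:15 PM on Jan 18.
+4 hours and 5 minutes → arrive 12:20 AM UTC on Jan 19.
Flight 1 lands earlier by 13 hours 2 minutes.

the first, by 13 hours 2 minutes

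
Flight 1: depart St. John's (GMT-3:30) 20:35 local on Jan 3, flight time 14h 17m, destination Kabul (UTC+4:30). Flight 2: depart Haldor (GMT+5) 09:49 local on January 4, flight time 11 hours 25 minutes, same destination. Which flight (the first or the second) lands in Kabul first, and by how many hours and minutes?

Flight 1 in UTC: 20:35 + 3:30 = 00:05 on Jan 4.
+14 hours and 17 minutes → arrive 14:22 UTC on Jan 4.
Flight 2 in UTC: 09:49 − 5:00 = 04:49 on Jan 4.
+11 hours and 25 minutes → arrive 16:14 UTC on Jan 4.
Flight 1 lands earlier by 1 hour 52 minutes.

the first, by 1 hour 52 minutes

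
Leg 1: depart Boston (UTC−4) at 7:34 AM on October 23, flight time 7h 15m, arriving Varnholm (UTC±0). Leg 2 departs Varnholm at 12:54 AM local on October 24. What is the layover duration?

6 hours 5 minutes

Convert departure to UTC: 7:34 AM + 4:00 = 11:34 AM UTC on Oct 23.
Add 7 hours 15 minutes flight time → 6:49 PM UTC.
Varnholm is UTC+0, so local arrival is the same: 6:49 PM on Oct 23.
Layover = 12:54 AM − 6:49 PM (+1 day) = 6 hours 5 minutes.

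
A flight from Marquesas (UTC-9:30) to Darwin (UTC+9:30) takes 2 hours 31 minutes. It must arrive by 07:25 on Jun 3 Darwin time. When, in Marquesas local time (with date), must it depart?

Target arrival in UTC: 07:25 − 9:30 = 21:55 on Jun 2.
Subtract 2 hours and 31 minutes → departure 19:24 UTC on Jun 2.
Marquesas is UTC−9:30: 19:24 − 9:30 = 09:54 on Jun 2.

09:54 on June 2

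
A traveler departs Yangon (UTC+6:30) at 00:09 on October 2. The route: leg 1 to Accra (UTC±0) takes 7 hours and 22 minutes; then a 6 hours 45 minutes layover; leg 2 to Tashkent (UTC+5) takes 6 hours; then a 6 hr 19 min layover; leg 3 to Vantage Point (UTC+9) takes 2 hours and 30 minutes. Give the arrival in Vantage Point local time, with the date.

07:35 on October 3

Convert departure to UTC: 00:09 − 6:30 = 17:39 UTC on Oct 1.
Add 7 hours and 22 minutes leg 1 → 01:01 UTC (Oct 2).
Add 6 hours and 45 minutes layover in Accra → 07:46 UTC.
Add 6 hours leg 2 → 13:46 UTC.
Add 6 hours and 19 minutes layover in Tashkent → 20:05 UTC.
Add 2 hours 30 minutes leg 3 → 22:35 UTC.
Vantage Point is UTC+9:00, so local arrival = 22:35 + 9:00 = 07:35 on Oct 3.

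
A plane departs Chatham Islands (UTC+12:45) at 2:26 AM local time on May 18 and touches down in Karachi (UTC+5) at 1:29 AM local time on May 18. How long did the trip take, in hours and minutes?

6 hours 48 minutes

Departure in UTC: 2:26 AM − 12:45 = 1:41 PM on May 17.
Arrival in UTC: 1:29 AM − 5:00 = 8:29 PM on May 17.
Elapsed = 8:29 PM − 1:41 PM = 6 hours 48 minutes.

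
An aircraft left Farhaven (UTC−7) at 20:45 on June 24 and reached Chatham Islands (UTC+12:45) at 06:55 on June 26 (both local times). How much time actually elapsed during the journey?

Chatham Islands is 19:45 ahead of Farhaven.
Clock-face elapsed time (ignoring zones) is 34 hours 10 minutes.
Actual elapsed = 34 hours 10 minutes − 19:45 = 14 hours 25 minutes.

14 hours 25 minutes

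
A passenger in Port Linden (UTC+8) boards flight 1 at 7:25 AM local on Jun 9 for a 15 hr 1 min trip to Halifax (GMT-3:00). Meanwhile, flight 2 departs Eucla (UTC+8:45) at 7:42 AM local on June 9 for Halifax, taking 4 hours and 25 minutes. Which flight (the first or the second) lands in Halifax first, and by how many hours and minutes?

Flight 1 in UTC: 7:25 AM − 8:00 = 11:25 PM on Jun 8.
+15 hours and 1 minute → arrive 2:26 PM UTC on Jun 9.
Flight 2 in UTC: 7:42 AM − 8:45 = 10:57 PM on Jun 8.
+4 hours 25 minutes → arrive 3:22 AM UTC on Jun 9.
Flight 2 lands earlier by 11 hours 4 minutes.

the second, by 11 hours 4 minutes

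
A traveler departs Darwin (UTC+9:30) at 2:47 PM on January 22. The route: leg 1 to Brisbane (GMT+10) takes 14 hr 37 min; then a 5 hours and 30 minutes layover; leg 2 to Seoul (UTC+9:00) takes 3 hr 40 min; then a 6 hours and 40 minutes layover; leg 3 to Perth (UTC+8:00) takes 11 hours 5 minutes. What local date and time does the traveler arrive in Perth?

6:49 AM on January 24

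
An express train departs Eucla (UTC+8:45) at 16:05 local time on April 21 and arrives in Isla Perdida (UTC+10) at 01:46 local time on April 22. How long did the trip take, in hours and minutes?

Departure in UTC: 16:05 − 8:45 = 07:20 on Apr 21.
Arrival in UTC: 01:46 − 10:00 = 15:46 on Apr 21.
Elapsed = 15:46 − 07:20 = 8 hours 26 minutes.

8 hours 26 minutes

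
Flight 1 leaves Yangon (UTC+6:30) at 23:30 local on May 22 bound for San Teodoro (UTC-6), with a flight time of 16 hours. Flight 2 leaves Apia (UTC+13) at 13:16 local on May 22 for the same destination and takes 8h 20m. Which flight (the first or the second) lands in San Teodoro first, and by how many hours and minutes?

Flight 1 in UTC: 23:30 − 6:30 = 17:00 on May 22.
+16 hours → arrive 09:00 UTC on May 23.
Flight 2 in UTC: 13:16 − 13:00 = 00:16 on May 22.
+8 hours and 20 minutes → arrive 08:36 UTC on May 22.
Flight 2 lands earlier by 24 hours 24 minutes.

the second, by 24 hours 24 minutes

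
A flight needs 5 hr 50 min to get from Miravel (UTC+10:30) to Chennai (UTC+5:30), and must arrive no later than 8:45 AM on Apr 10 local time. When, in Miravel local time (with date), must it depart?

7:55 AM on April 10

Target arrival in UTC: 8:45 AM − 5:30 = 3:15 AM on Apr 10.
Subtract 5 hours and 50 minutes → departure 9:25 PM UTC on Apr 9.
Miravel is UTC+10:30: 9:25 PM + 10:30 = 7:55 AM on Apr 10.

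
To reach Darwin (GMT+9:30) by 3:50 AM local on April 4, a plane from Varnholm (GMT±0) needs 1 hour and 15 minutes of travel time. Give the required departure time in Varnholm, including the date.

5:05 PM on Apr 3

Target arrival in UTC: 3:50 AM − 9:30 = 6:20 PM on Apr 3.
Subtract 1 hour 15 minutes → departure 5:05 PM UTC on Apr 3.
Varnholm is UTC+0, so departure is 5:05 PM on Apr 3.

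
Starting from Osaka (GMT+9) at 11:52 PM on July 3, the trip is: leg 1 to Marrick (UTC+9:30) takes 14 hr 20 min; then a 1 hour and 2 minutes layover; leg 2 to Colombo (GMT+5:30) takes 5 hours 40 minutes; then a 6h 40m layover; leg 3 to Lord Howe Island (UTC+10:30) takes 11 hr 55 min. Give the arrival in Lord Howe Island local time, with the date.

Convert departure to UTC: 11:52 PM − 9:00 = 2:52 PM UTC on Jul 3.
Add 14 hours 20 minutes leg 1 → 5:12 AM UTC (Jul 4).
Add 1 hour and 2 minutes layover in Marrick → 6:14 AM UTC.
Add 5 hours 40 minutes leg 2 → 11:54 AM UTC.
Add 6 hours and 40 minutes layover in Colombo → 6:34 PM UTC.
Add 11 hours 55 minutes leg 3 → 6:29 AM UTC (Jul 5).
Lord Howe Island is UTC+10:30, so local arrival = 6:29 AM + 10:30 = 4:59 PM on Jul 5.

4:59 PM on Jul 5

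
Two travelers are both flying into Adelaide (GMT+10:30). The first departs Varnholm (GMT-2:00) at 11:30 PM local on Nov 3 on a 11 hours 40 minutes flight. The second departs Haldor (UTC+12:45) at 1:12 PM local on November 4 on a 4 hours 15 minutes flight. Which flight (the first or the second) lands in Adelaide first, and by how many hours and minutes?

Flight 1 in UTC: 11:30 PM + 2:00 = 1:30 AM on Nov 4.
+11 hours 40 minutes → arrive 1:10 PM UTC on Nov 4.
Flight 2 in UTC: 1:12 PM − 12:45 = 12:27 AM on Nov 4.
+4 hours and 15 minutes → arrive 4:42 AM UTC on Nov 4.
Flight 2 lands earlier by 8 hours 28 minutes.

the second, by 8 hours 28 minutes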